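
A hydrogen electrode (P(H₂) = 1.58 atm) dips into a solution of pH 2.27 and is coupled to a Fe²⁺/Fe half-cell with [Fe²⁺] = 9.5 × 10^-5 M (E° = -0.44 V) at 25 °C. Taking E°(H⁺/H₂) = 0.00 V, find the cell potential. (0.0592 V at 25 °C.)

The hydrogen couple is the cathode, so E°_cell = 0.44 V; n = 2.
[H⁺] = 10^(−2.27) = 0.0054 M, and Q = [Fe²⁺]·P(H₂) / [H⁺]^2 = 5.20.
E = E° − (0.0592/2) log Q = 0.44 − (0.0592/2)(0.716) = 0.419 V.

0.42 V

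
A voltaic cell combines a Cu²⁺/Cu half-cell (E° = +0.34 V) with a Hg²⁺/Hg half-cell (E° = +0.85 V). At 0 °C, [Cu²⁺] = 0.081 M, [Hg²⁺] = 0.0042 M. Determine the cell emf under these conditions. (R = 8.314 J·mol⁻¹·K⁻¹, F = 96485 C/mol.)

0.475 V

The Hg²⁺/Hg couple has the higher reduction potential and acts as the cathode, so E°_cell = +0.85 − (+0.34) = 0.51 V.
Balancing electrons gives n = 2; the reaction quotient is Q = [Cu²⁺]/[Hg²⁺] = 19.3.
E = E° − (RT/nF) ln Q = 0.51 − (8.314×273)/(2×96485) × (2.959) = 0.510 − 0.035 = 0.475 V.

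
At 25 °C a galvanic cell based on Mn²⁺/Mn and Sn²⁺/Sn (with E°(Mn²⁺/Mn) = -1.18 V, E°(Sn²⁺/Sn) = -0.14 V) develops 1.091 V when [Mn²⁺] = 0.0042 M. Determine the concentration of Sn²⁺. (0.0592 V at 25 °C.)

0.22 M

From the Nernst equation, log Q = n(E° − E)/0.0592 = 2(1.04 − 1.091)/0.0592 = -1.723, so Q = 0.0189.
With Q = [Mn²⁺]/[Sn²⁺] and the known concentrations, [Sn²⁺] in the denominator gives [Sn²⁺] = 0.22 M.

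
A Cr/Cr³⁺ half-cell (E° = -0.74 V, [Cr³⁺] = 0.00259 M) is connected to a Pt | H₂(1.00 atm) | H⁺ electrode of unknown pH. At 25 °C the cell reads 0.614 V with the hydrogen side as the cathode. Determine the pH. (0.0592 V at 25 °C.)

pH = 2.99

E°_cell = 0.74 V and n = 6.
log Q = n(E° − E)/0.0592 = 6×(0.74 − 0.614)/0.0592 = 12.770.
With Q = [Cr³⁺]^2·P(H₂)^3 / [H⁺]^6, solving for [H⁺] gives log[H⁺] = -2.991, so pH = 2.99.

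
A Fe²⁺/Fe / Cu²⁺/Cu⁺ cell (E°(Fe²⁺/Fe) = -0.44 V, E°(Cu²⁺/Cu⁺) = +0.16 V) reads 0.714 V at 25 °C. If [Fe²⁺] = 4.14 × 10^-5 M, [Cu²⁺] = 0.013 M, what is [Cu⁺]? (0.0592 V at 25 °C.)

From the Nernst equation, log Q = n(E° − E)/0.0592 = 2(0.60 − 0.714)/0.0592 = -3.851, so Q = 1.41 × 10^-4.
With Q = [Fe²⁺]·[Cu⁺]^2/[Cu²⁺]^2 and the known concentrations, [Cu⁺]^2 in the numerator gives [Cu⁺] = 0.024 M.

0.024 M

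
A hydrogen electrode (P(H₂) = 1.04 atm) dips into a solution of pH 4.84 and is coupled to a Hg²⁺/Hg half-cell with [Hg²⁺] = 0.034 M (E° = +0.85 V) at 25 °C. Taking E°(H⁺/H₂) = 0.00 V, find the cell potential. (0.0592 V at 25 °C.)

1.09 V

The Hg²⁺/Hg couple is the cathode, so E°_cell = 0.85 V; n = 2.
[H⁺] = 10^(−4.84) = 1.4 × 10^-5 M, and Q = [H⁺]^2 / ([Hg²⁺]·P(H₂)) = 5.91 × 10^-9.
E = E° − (0.0592/2) log Q = 0.85 − (0.0592/2)(-8.229) = 1.094 V.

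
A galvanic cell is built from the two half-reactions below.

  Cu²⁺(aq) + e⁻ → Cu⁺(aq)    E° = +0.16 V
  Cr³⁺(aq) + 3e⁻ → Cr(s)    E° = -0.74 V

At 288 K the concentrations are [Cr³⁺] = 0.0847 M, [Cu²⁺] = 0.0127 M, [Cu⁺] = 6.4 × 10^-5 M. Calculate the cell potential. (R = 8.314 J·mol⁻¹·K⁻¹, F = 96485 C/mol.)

1.05 V

The Cu²⁺/Cu⁺ couple has the higher reduction potential and acts as the cathode, so E°_cell = +0.16 − (-0.74) = 0.90 V.
Balancing electrons gives n = 3; the reaction quotient is Q = [Cr³⁺]·[Cu⁺]^3/[Cu²⁺]^3 = 1.08 × 10^-8.
E = E° − (RT/nF) ln Q = 0.90 − (8.314×288)/(3×96485) × (-18.340) = 0.900 + 0.152 = 1.052 V.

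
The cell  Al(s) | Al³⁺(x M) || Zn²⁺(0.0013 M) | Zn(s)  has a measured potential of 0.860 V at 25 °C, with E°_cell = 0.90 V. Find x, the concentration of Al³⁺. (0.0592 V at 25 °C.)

From the Nernst equation, log Q = n(E° − E)/0.0592 = 6(0.90 − 0.860)/0.0592 = 4.054, so Q = 1.13 × 10^4.
With Q = [Al³⁺]^2/[Zn²⁺]^3 and the known concentrations, [Al³⁺]^2 in the numerator gives [Al³⁺] = 0.005 M.

0.005 M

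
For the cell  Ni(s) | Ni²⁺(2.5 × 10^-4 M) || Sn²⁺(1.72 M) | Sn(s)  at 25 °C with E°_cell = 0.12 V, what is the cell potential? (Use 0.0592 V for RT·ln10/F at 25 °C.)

Balancing electrons gives n = 2; the reaction quotient is Q = [Ni²⁺]/[Sn²⁺] = 1.45 × 10^-4.
At 25 °C, E = E° − (0.0592/n) log Q = 0.12 − (0.0592/2)(-3.838) = 0.120 + 0.114 = 0.234 V.

0.234 V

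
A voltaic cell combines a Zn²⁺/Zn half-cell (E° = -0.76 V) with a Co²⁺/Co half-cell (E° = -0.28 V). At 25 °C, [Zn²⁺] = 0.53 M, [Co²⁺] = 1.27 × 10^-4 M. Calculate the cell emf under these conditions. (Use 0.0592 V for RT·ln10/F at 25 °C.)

The Co²⁺/Co couple has the higher reduction potential and acts as the cathode, so E°_cell = -0.28 − (-0.76) = 0.48 V.
Balancing electrons gives n = 2; the reaction quotient is Q = [Zn²⁺]/[Co²⁺] = 4170.
At 25 °C, E = E° − (0.0592/n) log Q = 0.48 − (0.0592/2)(3.620) = 0.480 − 0.107 = 0.373 V.

0.373 V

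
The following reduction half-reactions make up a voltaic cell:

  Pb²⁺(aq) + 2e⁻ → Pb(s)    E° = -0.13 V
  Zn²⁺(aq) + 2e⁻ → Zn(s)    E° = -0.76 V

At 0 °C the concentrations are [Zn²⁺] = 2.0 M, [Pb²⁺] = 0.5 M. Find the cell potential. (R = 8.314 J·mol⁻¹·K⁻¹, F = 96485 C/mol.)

The Pb²⁺/Pb couple has the higher reduction potential and acts as the cathode, so E°_cell = -0.13 − (-0.76) = 0.63 V.
Balancing electrons gives n = 2; the reaction quotient is Q = [Zn²⁺]/[Pb²⁺] = 4.00.
E = E° − (RT/nF) ln Q = 0.63 − (8.314×273)/(2×96485) × (1.386) = 0.630 − 0.016 = 0.614 V.

0.614 V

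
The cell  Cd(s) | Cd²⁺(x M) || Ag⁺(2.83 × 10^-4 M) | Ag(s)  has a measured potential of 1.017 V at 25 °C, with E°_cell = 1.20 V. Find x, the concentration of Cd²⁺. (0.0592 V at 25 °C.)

0.12 M

From the Nernst equation, log Q = n(E° − E)/0.0592 = 2(1.20 − 1.017)/0.0592 = 6.182, so Q = 1.52 × 10^6.
With Q = [Cd²⁺]/[Ag⁺]^2 and the known concentrations, [Cd²⁺] in the numerator gives [Cd²⁺] = 0.12 M.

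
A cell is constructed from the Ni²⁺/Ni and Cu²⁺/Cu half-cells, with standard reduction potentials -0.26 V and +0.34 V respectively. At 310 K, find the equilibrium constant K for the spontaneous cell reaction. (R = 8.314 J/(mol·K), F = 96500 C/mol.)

E°_cell = +0.34 − (-0.26) = 0.60 V, with n = 2 electrons transferred.
At equilibrium E = 0, so the Nernst equation gives ln K = nFE°/RT = (2)(96500)(0.60)/((8.314)(310)) = 44.93.
K = e^44.93 = 3.3 × 10^19.

3.3 × 10^19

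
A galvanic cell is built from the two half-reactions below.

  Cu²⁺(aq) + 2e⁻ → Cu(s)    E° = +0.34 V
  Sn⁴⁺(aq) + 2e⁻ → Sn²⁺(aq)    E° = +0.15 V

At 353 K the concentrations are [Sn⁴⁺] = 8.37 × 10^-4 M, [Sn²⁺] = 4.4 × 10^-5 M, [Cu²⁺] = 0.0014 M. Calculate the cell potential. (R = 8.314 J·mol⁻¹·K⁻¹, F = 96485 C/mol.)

0.045 V

The Cu²⁺/Cu couple has the higher reduction potential and acts as the cathode, so E°_cell = +0.34 − (+0.15) = 0.19 V.
Balancing electrons gives n = 2; the reaction quotient is Q = [Sn⁴⁺]/([Sn²⁺]·[Cu²⁺]) = 1.36 × 10^4.
E = E° − (RT/nF) ln Q = 0.19 − (8.314×353)/(2×96485) × (9.517) = 0.190 − 0.145 = 0.045 V.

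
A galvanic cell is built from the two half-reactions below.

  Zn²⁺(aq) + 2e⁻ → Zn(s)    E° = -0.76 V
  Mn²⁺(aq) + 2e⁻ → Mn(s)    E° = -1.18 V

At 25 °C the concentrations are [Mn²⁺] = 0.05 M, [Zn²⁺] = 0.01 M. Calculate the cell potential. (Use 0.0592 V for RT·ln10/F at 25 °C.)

The Zn²⁺/Zn couple has the higher reduction potential and acts as the cathode, so E°_cell = -0.76 − (-1.18) = 0.42 V.
Balancing electrons gives n = 2; the reaction quotient is Q = [Mn²⁺]/[Zn²⁺] = 5.00.
At 25 °C, E = E° − (0.0592/n) log Q = 0.42 − (0.0592/2)(0.699) = 0.420 − 0.021 = 0.399 V.

0.399 V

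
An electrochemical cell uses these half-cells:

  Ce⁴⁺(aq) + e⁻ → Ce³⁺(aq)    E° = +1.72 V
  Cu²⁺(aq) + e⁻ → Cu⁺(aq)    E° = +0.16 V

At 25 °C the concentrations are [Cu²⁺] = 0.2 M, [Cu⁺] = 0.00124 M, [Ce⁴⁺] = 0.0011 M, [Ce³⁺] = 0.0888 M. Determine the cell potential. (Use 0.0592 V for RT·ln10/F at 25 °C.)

1.32 V

The Ce⁴⁺/Ce³⁺ couple has the higher reduction potential and acts as the cathode, so E°_cell = +1.72 − (+0.16) = 1.56 V.
Balancing electrons gives n = 1; the reaction quotient is Q = [Cu²⁺]·[Ce³⁺]/([Cu⁺]·[Ce⁴⁺]) = 1.3 × 10^4.
At 25 °C, E = E° − (0.0592/n) log Q = 1.56 − (0.0592/1)(4.115) = 1.560 − 0.244 = 1.316 V.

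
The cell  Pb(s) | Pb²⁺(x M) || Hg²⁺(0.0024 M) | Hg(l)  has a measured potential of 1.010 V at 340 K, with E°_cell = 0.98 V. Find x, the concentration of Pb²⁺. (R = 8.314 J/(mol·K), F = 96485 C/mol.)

From the Nernst equation, ln Q = nF(E° − E)/RT = 2×96485×(0.98 − 1.010)/(8.314×340) = -2.048, so Q = 0.129.
With Q = [Pb²⁺]/[Hg²⁺] and the known concentrations, [Pb²⁺] in the numerator gives [Pb²⁺] = 3.1 × 10^-4 M.

3.1 × 10^-4 M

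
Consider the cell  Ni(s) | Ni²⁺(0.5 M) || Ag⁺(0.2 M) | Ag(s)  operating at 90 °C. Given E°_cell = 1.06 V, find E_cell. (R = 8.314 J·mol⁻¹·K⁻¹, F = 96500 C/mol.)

Balancing electrons gives n = 2; the reaction quotient is Q = [Ni²⁺]/[Ag⁺]^2 = 12.5.
E = E° − (RT/nF) ln Q = 1.06 − (8.314×363)/(2×96500) × (2.526) = 1.060 − 0.039 = 1.021 V.

1.02 V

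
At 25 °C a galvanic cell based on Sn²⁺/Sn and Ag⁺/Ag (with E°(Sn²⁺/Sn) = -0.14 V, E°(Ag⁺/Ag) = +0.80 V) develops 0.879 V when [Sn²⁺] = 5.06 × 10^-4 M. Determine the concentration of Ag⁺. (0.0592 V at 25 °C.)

0.0021 M

From the Nernst equation, log Q = n(E° − E)/0.0592 = 2(0.94 − 0.879)/0.0592 = 2.061, so Q = 115.
With Q = [Sn²⁺]/[Ag⁺]^2 and the known concentrations, [Ag⁺]^2 in the denominator gives [Ag⁺] = 0.0021 M.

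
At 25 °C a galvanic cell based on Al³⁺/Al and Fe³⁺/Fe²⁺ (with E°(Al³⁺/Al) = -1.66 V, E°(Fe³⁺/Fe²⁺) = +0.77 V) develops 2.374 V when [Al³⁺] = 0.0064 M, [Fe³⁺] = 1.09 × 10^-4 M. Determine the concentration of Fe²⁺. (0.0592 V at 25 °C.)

From the Nernst equation, log Q = n(E° − E)/0.0592 = 3(2.43 − 2.374)/0.0592 = 2.838, so Q = 688.
With Q = [Al³⁺]·[Fe²⁺]^3/[Fe³⁺]^3 and the known concentrations, [Fe²⁺]^3 in the numerator gives [Fe²⁺] = 0.0052 M.

0.0052 M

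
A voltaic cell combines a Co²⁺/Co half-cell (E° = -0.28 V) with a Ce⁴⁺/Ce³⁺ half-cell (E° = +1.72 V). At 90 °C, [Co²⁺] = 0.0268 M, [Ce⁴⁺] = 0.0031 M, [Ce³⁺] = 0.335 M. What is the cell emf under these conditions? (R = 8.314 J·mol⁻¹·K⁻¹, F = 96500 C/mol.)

1.91 V

The Ce⁴⁺/Ce³⁺ couple has the higher reduction potential and acts as the cathode, so E°_cell = +1.72 − (-0.28) = 2.00 V.
Balancing electrons gives n = 2; the reaction quotient is Q = [Co²⁺]·[Ce³⁺]^2/[Ce⁴⁺]^2 = 313.
E = E° − (RT/nF) ln Q = 2.00 − (8.314×363)/(2×96500) × (5.746) = 2.000 − 0.090 = 1.910 V.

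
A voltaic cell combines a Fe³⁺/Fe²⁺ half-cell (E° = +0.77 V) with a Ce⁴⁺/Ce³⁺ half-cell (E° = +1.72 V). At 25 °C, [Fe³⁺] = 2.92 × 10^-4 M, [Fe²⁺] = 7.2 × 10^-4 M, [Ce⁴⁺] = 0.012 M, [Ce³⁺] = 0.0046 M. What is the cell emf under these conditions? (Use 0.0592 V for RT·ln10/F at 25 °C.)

The Ce⁴⁺/Ce³⁺ couple has the higher reduction potential and acts as the cathode, so E°_cell = +1.72 − (+0.77) = 0.95 V.
Balancing electrons gives n = 1; the reaction quotient is Q = [Fe³⁺]·[Ce³⁺]/([Fe²⁺]·[Ce⁴⁺]) = 0.155.
At 25 °C, E = E° − (0.0592/n) log Q = 0.95 − (0.0592/1)(-0.808) = 0.950 + 0.048 = 0.998 V.

0.998 V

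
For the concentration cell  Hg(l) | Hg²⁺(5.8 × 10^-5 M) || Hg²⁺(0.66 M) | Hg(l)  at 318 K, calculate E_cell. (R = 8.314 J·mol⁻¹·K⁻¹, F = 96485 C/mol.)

0.13 V

Both half-cells are Hg²⁺/Hg, so E°_cell = 0. The concentrated side is the cathode; the cell reaction moves Hg²⁺ from high to low concentration with n = 2.
Q = [Hg²⁺]_dilute/[Hg²⁺]_conc = 5.8 × 10^-5/0.66 = 8.79 × 10^-5.
E = 0 − (RT/nF) ln Q = −((8.314×318)/(2×96485))(-9.340) = 0.1280 V.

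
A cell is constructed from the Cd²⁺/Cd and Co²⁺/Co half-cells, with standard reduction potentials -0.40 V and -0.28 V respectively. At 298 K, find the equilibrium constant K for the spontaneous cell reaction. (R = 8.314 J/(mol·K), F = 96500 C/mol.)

E°_cell = -0.28 − (-0.40) = 0.12 V, with n = 2 electrons transferred.
At equilibrium E = 0, so the Nernst equation gives ln K = nFE°/RT = (2)(96500)(0.12)/((8.314)(298)) = 9.35.
K = e^9.35 = 1.1 × 10^4.

1.1 × 10^4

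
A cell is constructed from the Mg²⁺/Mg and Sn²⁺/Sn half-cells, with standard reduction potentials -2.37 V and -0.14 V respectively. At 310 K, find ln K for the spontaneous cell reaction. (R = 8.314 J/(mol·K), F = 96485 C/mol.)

ln K = 167.0

E°_cell = -0.14 − (-2.37) = 2.23 V, with n = 2 electrons transferred.
At equilibrium E = 0, so the Nernst equation gives ln K = nFE°/RT = (2)(96485)(2.23)/((8.314)(310)) = 166.96.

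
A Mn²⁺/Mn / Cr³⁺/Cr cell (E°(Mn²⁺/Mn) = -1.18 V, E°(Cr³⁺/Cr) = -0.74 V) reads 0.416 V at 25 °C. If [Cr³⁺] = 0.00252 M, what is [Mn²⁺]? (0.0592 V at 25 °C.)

From the Nernst equation, log Q = n(E° − E)/0.0592 = 6(0.44 − 0.416)/0.0592 = 2.432, so Q = 271.
With Q = [Mn²⁺]^3/[Cr³⁺]^2 and the known concentrations, [Mn²⁺]^3 in the numerator gives [Mn²⁺] = 0.12 M.

0.12 M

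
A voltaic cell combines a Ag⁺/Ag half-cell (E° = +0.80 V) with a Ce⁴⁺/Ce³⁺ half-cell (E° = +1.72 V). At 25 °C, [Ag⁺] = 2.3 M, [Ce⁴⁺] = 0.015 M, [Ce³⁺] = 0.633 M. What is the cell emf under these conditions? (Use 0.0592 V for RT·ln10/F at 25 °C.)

The Ce⁴⁺/Ce³⁺ couple has the higher reduction potential and acts as the cathode, so E°_cell = +1.72 − (+0.80) = 0.92 V.
Balancing electrons gives n = 1; the reaction quotient is Q = [Ag⁺]·[Ce³⁺]/[Ce⁴⁺] = 97.1.
At 25 °C, E = E° − (0.0592/n) log Q = 0.92 − (0.0592/1)(1.987) = 0.920 − 0.118 = 0.802 V.

0.802 V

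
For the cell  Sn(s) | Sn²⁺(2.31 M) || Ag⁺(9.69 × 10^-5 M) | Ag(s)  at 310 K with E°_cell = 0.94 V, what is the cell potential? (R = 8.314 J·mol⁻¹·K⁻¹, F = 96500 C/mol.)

0.682 V

Balancing electrons gives n = 2; the reaction quotient is Q = [Sn²⁺]/[Ag⁺]^2 = 2.46 × 10^8.
E = E° − (RT/nF) ln Q = 0.94 − (8.314×310)/(2×96500) × (19.321) = 0.940 − 0.258 = 0.682 V.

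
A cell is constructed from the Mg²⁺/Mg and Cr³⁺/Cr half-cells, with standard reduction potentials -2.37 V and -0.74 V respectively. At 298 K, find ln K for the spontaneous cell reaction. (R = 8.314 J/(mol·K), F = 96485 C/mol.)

E°_cell = -0.74 − (-2.37) = 1.63 V, with n = 6 electrons transferred.
At equilibrium E = 0, so the Nernst equation gives ln K = nFE°/RT = (6)(96485)(1.63)/((8.314)(298)) = 380.87.

ln K = 380.9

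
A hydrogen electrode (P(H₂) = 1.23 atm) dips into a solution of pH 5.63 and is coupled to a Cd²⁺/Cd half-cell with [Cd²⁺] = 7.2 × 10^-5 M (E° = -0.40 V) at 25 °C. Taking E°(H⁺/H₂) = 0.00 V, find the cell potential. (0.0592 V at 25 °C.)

0.19 V

The hydrogen couple is the cathode, so E°_cell = 0.40 V; n = 2.
[H⁺] = 10^(−5.63) = 2.3 × 10^-6 M, and Q = [Cd²⁺]·P(H₂) / [H⁺]^2 = 1.61 × 10^7.
E = E° − (0.0592/2) log Q = 0.40 − (0.0592/2)(7.207) = 0.187 V.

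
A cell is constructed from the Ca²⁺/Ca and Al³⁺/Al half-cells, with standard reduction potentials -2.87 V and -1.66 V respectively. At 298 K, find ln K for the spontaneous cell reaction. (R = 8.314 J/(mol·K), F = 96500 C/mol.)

E°_cell = -1.66 − (-2.87) = 1.21 V, with n = 6 electrons transferred.
At equilibrium E = 0, so the Nernst equation gives ln K = nFE°/RT = (6)(96500)(1.21)/((8.314)(298)) = 282.77.

ln K = 282.8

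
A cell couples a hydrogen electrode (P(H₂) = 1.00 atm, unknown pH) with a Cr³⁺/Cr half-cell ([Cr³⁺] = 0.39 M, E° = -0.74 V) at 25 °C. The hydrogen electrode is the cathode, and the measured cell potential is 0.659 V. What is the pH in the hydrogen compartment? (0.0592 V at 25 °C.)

E°_cell = 0.74 V and n = 6.
log Q = n(E° − E)/0.0592 = 6×(0.74 − 0.659)/0.0592 = 8.209.
With Q = [Cr³⁺]^2·P(H₂)^3 / [H⁺]^6, solving for [H⁺] gives log[H⁺] = -1.505, so pH = 1.50.

pH = 1.50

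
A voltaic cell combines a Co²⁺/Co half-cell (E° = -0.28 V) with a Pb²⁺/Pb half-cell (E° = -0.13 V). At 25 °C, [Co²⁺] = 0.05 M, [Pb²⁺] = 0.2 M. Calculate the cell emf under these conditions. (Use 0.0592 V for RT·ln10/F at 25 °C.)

The Pb²⁺/Pb couple has the higher reduction potential and acts as the cathode, so E°_cell = -0.13 − (-0.28) = 0.15 V.
Balancing electrons gives n = 2; the reaction quotient is Q = [Co²⁺]/[Pb²⁺] = 0.250.
At 25 °C, E = E° − (0.0592/n) log Q = 0.15 − (0.0592/2)(-0.602) = 0.150 + 0.018 = 0.168 V.

0.168 V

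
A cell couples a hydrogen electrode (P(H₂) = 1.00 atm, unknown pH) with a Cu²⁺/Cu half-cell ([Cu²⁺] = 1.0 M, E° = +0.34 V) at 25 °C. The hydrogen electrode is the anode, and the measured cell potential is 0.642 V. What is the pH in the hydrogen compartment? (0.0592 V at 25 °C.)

pH = 5.10

E°_cell = 0.34 V and n = 2.
log Q = n(E° − E)/0.0592 = 2×(0.34 − 0.642)/0.0592 = -10.203.
With Q = [H⁺]^2 / ([Cu²⁺]·P(H₂)), solving for [H⁺] gives log[H⁺] = -5.101, so pH = 5.10.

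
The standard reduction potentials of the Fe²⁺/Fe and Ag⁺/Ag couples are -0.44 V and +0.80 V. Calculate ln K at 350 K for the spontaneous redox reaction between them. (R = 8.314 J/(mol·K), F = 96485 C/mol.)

ln K = 82.2

E°_cell = +0.80 − (-0.44) = 1.24 V, with n = 2 electrons transferred.
At equilibrium E = 0, so the Nernst equation gives ln K = nFE°/RT = (2)(96485)(1.24)/((8.314)(350)) = 82.23.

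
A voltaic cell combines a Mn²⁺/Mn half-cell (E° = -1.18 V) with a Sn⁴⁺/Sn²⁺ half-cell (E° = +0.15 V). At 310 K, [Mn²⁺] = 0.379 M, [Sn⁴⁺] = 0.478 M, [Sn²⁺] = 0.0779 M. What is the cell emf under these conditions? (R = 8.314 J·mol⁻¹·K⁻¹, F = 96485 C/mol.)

The Sn⁴⁺/Sn²⁺ couple has the higher reduction potential and acts as the cathode, so E°_cell = +0.15 − (-1.18) = 1.33 V.
Balancing electrons gives n = 2; the reaction quotient is Q = [Mn²⁺]·[Sn²⁺]/[Sn⁴⁺] = 0.0618.
E = E° − (RT/nF) ln Q = 1.33 − (8.314×310)/(2×96485) × (-2.784) = 1.330 + 0.037 = 1.367 V.

1.37 V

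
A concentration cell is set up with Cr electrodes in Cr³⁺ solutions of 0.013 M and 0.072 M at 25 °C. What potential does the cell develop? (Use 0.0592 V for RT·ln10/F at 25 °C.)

0.015 V

Both half-cells are Cr³⁺/Cr, so E°_cell = 0. The concentrated side is the cathode; the cell reaction moves Cr³⁺ from high to low concentration with n = 3.
Q = [Cr³⁺]_dilute/[Cr³⁺]_conc = 0.013/0.072 = 0.181.
E = 0 − (0.0592/3) log Q = −(0.0592/3)(-0.743) = 0.0147 V.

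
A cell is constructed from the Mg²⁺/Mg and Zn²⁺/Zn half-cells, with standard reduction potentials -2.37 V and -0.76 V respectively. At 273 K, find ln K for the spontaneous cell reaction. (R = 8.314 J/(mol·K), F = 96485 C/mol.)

E°_cell = -0.76 − (-2.37) = 1.61 V, with n = 2 electrons transferred.
At equilibrium E = 0, so the Nernst equation gives ln K = nFE°/RT = (2)(96485)(1.61)/((8.314)(273)) = 136.88.

ln K = 136.9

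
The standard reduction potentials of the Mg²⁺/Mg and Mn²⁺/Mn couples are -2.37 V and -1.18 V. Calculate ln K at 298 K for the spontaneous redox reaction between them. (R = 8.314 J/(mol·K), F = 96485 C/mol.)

E°_cell = -1.18 − (-2.37) = 1.19 V, with n = 2 electrons transferred.
At equilibrium E = 0, so the Nernst equation gives ln K = nFE°/RT = (2)(96485)(1.19)/((8.314)(298)) = 92.69.

ln K = 92.7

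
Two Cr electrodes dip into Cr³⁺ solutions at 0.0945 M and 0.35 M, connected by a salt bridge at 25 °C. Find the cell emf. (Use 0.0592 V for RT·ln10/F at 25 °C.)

Both half-cells are Cr³⁺/Cr, so E°_cell = 0. The concentrated side is the cathode; the cell reaction moves Cr³⁺ from high to low concentration with n = 3.
Q = [Cr³⁺]_dilute/[Cr³⁺]_conc = 0.0945/0.35 = 0.270.
E = 0 − (0.0592/3) log Q = −(0.0592/3)(-0.569) = 0.0112 V.

0.011 V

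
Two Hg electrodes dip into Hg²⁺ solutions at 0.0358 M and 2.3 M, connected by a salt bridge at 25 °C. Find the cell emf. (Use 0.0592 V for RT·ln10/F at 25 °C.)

Both half-cells are Hg²⁺/Hg, so E°_cell = 0. The concentrated side is the cathode; the cell reaction moves Hg²⁺ from high to low concentration with n = 2.
Q = [Hg²⁺]_dilute/[Hg²⁺]_conc = 0.0358/2.3 = 0.0156.
E = 0 − (0.0592/2) log Q = −(0.0592/2)(-1.808) = 0.0535 V.

0.054 V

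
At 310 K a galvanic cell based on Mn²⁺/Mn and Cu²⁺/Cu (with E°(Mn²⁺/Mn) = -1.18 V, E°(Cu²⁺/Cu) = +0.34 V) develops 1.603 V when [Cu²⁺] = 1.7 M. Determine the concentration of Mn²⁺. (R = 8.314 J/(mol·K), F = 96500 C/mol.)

0.0034 M

From the Nernst equation, ln Q = nF(E° − E)/RT = 2×96500×(1.52 − 1.603)/(8.314×310) = -6.215, so Q = 0.00200.
With Q = [Mn²⁺]/[Cu²⁺] and the known concentrations, [Mn²⁺] in the numerator gives [Mn²⁺] = 0.0034 M.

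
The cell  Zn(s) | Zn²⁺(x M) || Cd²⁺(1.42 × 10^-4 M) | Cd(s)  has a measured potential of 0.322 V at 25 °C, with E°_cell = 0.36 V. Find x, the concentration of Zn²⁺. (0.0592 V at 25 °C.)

0.0027 M

From the Nernst equation, log Q = n(E° − E)/0.0592 = 2(0.36 − 0.322)/0.0592 = 1.284, so Q = 19.2.
With Q = [Zn²⁺]/[Cd²⁺] and the known concentrations, [Zn²⁺] in the numerator gives [Zn²⁺] = 0.0027 M.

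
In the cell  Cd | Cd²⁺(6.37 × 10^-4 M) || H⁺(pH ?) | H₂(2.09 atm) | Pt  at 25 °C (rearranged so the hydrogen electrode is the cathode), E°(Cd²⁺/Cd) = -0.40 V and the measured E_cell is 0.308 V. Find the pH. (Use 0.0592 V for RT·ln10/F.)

E°_cell = 0.40 V and n = 2.
log Q = n(E° − E)/0.0592 = 2×(0.40 − 0.308)/0.0592 = 3.108.
With Q = [Cd²⁺]·P(H₂) / [H⁺]^2, solving for [H⁺] gives log[H⁺] = -2.992, so pH = 2.99.

pH = 2.99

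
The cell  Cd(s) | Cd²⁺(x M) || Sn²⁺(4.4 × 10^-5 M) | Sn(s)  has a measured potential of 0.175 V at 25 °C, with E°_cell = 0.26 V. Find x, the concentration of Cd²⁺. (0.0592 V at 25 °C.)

0.033 M

From the Nernst equation, log Q = n(E° − E)/0.0592 = 2(0.26 − 0.175)/0.0592 = 2.872, so Q = 744.
With Q = [Cd²⁺]/[Sn²⁺] and the known concentrations, [Cd²⁺] in the numerator gives [Cd²⁺] = 0.033 M.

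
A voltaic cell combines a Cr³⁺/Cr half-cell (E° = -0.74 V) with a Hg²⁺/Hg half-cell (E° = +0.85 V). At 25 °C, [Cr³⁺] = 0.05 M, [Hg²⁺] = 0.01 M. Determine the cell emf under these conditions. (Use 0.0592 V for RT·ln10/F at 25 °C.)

The Hg²⁺/Hg couple has the higher reduction potential and acts as the cathode, so E°_cell = +0.85 − (-0.74) = 1.59 V.
Balancing electrons gives n = 6; the reaction quotient is Q = [Cr³⁺]^2/[Hg²⁺]^3 = 2500.
At 25 °C, E = E° − (0.0592/n) log Q = 1.59 − (0.0592/6)(3.398) = 1.590 − 0.034 = 1.556 V.

1.56 V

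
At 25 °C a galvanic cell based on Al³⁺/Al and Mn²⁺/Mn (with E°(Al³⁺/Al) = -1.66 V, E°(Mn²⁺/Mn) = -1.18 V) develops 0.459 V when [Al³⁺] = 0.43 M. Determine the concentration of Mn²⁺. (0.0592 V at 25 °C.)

From the Nernst equation, log Q = n(E° − E)/0.0592 = 6(0.48 − 0.459)/0.0592 = 2.128, so Q = 134.
With Q = [Al³⁺]^2/[Mn²⁺]^3 and the known concentrations, [Mn²⁺]^3 in the denominator gives [Mn²⁺] = 0.11 M.

0.11 M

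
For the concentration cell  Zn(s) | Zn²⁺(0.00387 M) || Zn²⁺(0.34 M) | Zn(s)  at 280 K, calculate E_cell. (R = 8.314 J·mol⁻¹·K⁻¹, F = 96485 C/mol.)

0.054 V

Both half-cells are Zn²⁺/Zn, so E°_cell = 0. The concentrated side is the cathode; the cell reaction moves Zn²⁺ from high to low concentration with n = 2.
Q = [Zn²⁺]_dilute/[Zn²⁺]_conc = 0.00387/0.34 = 0.0114.
E = 0 − (RT/nF) ln Q = −((8.314×280)/(2×96485))(-4.476) = 0.0540 V.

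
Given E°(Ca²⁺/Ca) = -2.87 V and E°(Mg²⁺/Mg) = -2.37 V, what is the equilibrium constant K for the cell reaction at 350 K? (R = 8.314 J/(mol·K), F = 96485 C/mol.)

E°_cell = -2.37 − (-2.87) = 0.50 V, with n = 2 electrons transferred.
At equilibrium E = 0, so the Nernst equation gives ln K = nFE°/RT = (2)(96485)(0.50)/((8.314)(350)) = 33.16.
K = e^33.16 = 2.5 × 10^14.

2.5 × 10^14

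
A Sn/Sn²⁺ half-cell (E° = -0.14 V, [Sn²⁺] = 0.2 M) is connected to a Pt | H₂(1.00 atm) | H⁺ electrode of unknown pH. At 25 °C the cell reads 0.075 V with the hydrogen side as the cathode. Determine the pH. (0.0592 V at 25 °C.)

pH = 1.45

E°_cell = 0.14 V and n = 2.
log Q = n(E° − E)/0.0592 = 2×(0.14 − 0.075)/0.0592 = 2.196.
With Q = [Sn²⁺]·P(H₂) / [H⁺]^2, solving for [H⁺] gives log[H⁺] = -1.447, so pH = 1.45.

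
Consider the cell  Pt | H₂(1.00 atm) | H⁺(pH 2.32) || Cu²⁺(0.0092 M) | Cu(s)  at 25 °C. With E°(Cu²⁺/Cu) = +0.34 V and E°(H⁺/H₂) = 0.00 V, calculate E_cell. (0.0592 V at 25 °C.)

The Cu²⁺/Cu couple is the cathode, so E°_cell = 0.34 V; n = 2.
[H⁺] = 10^(−2.32) = 0.0048 M, and Q = [H⁺]^2 / ([Cu²⁺]·P(H₂)) = 0.00249.
E = E° − (0.0592/2) log Q = 0.34 − (0.0592/2)(-2.604) = 0.417 V.

0.42 V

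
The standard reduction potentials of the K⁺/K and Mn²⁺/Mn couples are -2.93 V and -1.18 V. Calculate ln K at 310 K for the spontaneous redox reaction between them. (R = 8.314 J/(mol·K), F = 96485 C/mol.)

ln K = 131.0

E°_cell = -1.18 − (-2.93) = 1.75 V, with n = 2 electrons transferred.
At equilibrium E = 0, so the Nernst equation gives ln K = nFE°/RT = (2)(96485)(1.75)/((8.314)(310)) = 131.03.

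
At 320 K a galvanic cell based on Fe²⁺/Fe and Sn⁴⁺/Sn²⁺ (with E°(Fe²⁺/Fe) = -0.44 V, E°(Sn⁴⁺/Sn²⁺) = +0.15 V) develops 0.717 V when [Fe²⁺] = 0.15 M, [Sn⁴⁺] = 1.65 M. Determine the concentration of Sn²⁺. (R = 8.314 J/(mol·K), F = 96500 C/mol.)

0.0011 M

From the Nernst equation, ln Q = nF(E° − E)/RT = 2×96500×(0.59 − 0.717)/(8.314×320) = -9.213, so Q = 9.97 × 10^-5.
With Q = [Fe²⁺]·[Sn²⁺]/[Sn⁴⁺] and the known concentrations, [Sn²⁺] in the numerator gives [Sn²⁺] = 0.0011 M.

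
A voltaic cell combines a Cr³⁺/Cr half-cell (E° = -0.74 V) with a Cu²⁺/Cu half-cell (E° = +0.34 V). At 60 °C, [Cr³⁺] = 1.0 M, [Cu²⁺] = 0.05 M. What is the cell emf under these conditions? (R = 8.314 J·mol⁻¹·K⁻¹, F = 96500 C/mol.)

1.04 V

The Cu²⁺/Cu couple has the higher reduction potential and acts as the cathode, so E°_cell = +0.34 − (-0.74) = 1.08 V.
Balancing electrons gives n = 6; the reaction quotient is Q = [Cr³⁺]^2/[Cu²⁺]^3 = 8000.
E = E° − (RT/nF) ln Q = 1.08 − (8.314×333)/(6×96500) × (8.987) = 1.080 − 0.043 = 1.037 V.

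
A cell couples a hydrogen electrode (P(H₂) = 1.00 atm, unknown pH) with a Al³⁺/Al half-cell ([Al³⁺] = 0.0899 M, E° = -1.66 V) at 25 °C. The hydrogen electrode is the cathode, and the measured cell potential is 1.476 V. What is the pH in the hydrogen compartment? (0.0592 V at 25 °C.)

pH = 3.46

E°_cell = 1.66 V and n = 6.
log Q = n(E° − E)/0.0592 = 6×(1.66 − 1.476)/0.0592 = 18.649.
With Q = [Al³⁺]^2·P(H₂)^3 / [H⁺]^6, solving for [H⁺] gives log[H⁺] = -3.457, so pH = 3.46.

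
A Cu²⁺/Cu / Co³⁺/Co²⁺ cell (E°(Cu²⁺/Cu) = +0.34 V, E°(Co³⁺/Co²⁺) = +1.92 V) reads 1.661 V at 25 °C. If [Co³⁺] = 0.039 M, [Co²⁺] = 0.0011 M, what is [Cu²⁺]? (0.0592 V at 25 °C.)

2.3 M

From the Nernst equation, log Q = n(E° − E)/0.0592 = 2(1.58 − 1.661)/0.0592 = -2.736, so Q = 0.00183.
With Q = [Cu²⁺]·[Co²⁺]^2/[Co³⁺]^2 and the known concentrations, [Cu²⁺] in the numerator gives [Cu²⁺] = 2.3 M.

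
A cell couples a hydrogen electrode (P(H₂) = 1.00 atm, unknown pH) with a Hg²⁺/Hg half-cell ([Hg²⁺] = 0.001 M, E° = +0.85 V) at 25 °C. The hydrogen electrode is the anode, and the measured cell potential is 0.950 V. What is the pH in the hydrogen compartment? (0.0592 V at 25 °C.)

pH = 3.19

E°_cell = 0.85 V and n = 2.
log Q = n(E° − E)/0.0592 = 2×(0.85 − 0.950)/0.0592 = -3.378.
With Q = [H⁺]^2 / ([Hg²⁺]·P(H₂)), solving for [H⁺] gives log[H⁺] = -3.189, so pH = 3.19.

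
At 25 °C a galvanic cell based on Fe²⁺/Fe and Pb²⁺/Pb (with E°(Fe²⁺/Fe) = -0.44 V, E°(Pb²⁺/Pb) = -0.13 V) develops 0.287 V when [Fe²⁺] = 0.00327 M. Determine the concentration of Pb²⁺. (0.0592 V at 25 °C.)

5.5 × 10^-4 M

From the Nernst equation, log Q = n(E° − E)/0.0592 = 2(0.31 − 0.287)/0.0592 = 0.777, so Q = 5.98.
With Q = [Fe²⁺]/[Pb²⁺] and the known concentrations, [Pb²⁺] in the denominator gives [Pb²⁺] = 5.5 × 10^-4 M.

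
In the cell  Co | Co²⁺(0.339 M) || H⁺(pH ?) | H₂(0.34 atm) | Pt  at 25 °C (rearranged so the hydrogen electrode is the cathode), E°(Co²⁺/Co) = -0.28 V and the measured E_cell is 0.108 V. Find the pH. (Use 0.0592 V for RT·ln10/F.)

pH = 3.37

E°_cell = 0.28 V and n = 2.
log Q = n(E° − E)/0.0592 = 2×(0.28 − 0.108)/0.0592 = 5.811.
With Q = [Co²⁺]·P(H₂) / [H⁺]^2, solving for [H⁺] gives log[H⁺] = -3.375, so pH = 3.37.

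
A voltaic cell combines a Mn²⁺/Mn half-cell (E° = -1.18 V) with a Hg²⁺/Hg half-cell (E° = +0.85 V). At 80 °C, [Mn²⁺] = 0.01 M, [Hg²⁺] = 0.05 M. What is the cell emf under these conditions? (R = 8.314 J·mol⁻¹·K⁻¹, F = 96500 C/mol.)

2.05 V

The Hg²⁺/Hg couple has the higher reduction potential and acts as the cathode, so E°_cell = +0.85 − (-1.18) = 2.03 V.
Balancing electrons gives n = 2; the reaction quotient is Q = [Mn²⁺]/[Hg²⁺] = 0.200.
E = E° − (RT/nF) ln Q = 2.03 − (8.314×353)/(2×96500) × (-1.609) = 2.030 + 0.024 = 2.054 V.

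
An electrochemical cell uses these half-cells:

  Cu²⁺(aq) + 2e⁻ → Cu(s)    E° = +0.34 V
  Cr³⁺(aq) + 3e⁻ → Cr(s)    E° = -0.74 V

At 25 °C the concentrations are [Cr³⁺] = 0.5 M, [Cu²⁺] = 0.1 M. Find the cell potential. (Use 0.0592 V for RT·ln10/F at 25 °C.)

The Cu²⁺/Cu couple has the higher reduction potential and acts as the cathode, so E°_cell = +0.34 − (-0.74) = 1.08 V.
Balancing electrons gives n = 6; the reaction quotient is Q = [Cr³⁺]^2/[Cu²⁺]^3 = 250.
At 25 °C, E = E° − (0.0592/n) log Q = 1.08 − (0.0592/6)(2.398) = 1.080 − 0.024 = 1.056 V.

1.06 V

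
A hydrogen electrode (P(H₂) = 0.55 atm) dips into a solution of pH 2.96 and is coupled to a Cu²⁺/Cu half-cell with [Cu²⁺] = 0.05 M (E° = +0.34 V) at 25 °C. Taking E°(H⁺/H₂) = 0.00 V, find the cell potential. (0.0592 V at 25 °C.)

0.47 V

The Cu²⁺/Cu couple is the cathode, so E°_cell = 0.34 V; n = 2.
[H⁺] = 10^(−2.96) = 0.0011 M, and Q = [H⁺]^2 / ([Cu²⁺]·P(H₂)) = 4.37 × 10^-5.
E = E° − (0.0592/2) log Q = 0.34 − (0.0592/2)(-4.359) = 0.469 V.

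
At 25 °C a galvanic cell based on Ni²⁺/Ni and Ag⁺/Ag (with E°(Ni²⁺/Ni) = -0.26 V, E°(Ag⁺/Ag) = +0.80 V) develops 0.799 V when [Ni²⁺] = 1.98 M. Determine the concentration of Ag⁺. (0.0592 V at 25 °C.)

From the Nernst equation, log Q = n(E° − E)/0.0592 = 2(1.06 − 0.799)/0.0592 = 8.818, so Q = 6.57 × 10^8.
With Q = [Ni²⁺]/[Ag⁺]^2 and the known concentrations, [Ag⁺]^2 in the denominator gives [Ag⁺] = 5.5 × 10^-5 M.

5.5 × 10^-5 M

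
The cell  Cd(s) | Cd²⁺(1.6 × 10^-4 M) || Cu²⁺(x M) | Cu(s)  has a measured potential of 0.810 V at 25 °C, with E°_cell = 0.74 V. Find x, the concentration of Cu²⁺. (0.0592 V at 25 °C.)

0.037 M

From the Nernst equation, log Q = n(E° − E)/0.0592 = 2(0.74 − 0.810)/0.0592 = -2.365, so Q = 0.00432.
With Q = [Cd²⁺]/[Cu²⁺] and the known concentrations, [Cu²⁺] in the denominator gives [Cu²⁺] = 0.037 M.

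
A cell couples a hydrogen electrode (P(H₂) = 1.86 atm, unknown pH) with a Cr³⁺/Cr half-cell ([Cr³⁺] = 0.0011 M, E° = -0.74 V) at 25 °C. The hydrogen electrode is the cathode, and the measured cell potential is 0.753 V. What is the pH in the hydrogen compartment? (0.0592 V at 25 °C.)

pH = 0.63

E°_cell = 0.74 V and n = 6.
log Q = n(E° − E)/0.0592 = 6×(0.74 − 0.753)/0.0592 = -1.318.
With Q = [Cr³⁺]^2·P(H₂)^3 / [H⁺]^6, solving for [H⁺] gives log[H⁺] = -0.632, so pH = 0.63.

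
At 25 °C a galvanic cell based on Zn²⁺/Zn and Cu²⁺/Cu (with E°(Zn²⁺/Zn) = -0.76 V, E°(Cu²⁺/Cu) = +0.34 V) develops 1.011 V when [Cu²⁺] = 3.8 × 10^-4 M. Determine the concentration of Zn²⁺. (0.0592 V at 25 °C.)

From the Nernst equation, log Q = n(E° − E)/0.0592 = 2(1.10 − 1.011)/0.0592 = 3.007, so Q = 1020.
With Q = [Zn²⁺]/[Cu²⁺] and the known concentrations, [Zn²⁺] in the numerator gives [Zn²⁺] = 0.39 M.

0.39 M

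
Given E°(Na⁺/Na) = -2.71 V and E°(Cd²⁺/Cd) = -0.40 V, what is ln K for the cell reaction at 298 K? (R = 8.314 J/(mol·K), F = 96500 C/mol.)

ln K = 179.9

E°_cell = -0.40 − (-2.71) = 2.31 V, with n = 2 electrons transferred.
At equilibrium E = 0, so the Nernst equation gives ln K = nFE°/RT = (2)(96500)(2.31)/((8.314)(298)) = 179.95.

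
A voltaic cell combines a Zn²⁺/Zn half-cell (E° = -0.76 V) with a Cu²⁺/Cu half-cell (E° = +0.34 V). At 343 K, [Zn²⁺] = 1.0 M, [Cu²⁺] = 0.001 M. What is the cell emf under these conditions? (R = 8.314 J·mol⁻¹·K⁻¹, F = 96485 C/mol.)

0.998 V

The Cu²⁺/Cu couple has the higher reduction potential and acts as the cathode, so E°_cell = +0.34 − (-0.76) = 1.10 V.
Balancing electrons gives n = 2; the reaction quotient is Q = [Zn²⁺]/[Cu²⁺] = 1000.
E = E° − (RT/nF) ln Q = 1.10 − (8.314×343)/(2×96485) × (6.908) = 1.100 − 0.102 = 0.998 V.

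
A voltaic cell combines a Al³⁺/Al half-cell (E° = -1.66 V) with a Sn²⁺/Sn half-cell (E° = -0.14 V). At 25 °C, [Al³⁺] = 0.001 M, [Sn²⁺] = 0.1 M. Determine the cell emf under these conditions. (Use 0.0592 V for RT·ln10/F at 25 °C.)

1.55 V

The Sn²⁺/Sn couple has the higher reduction potential and acts as the cathode, so E°_cell = -0.14 − (-1.66) = 1.52 V.
Balancing electrons gives n = 6; the reaction quotient is Q = [Al³⁺]^2/[Sn²⁺]^3 = 0.00100.
At 25 °C, E = E° − (0.0592/n) log Q = 1.52 − (0.0592/6)(-3.000) = 1.520 + 0.030 = 1.550 V.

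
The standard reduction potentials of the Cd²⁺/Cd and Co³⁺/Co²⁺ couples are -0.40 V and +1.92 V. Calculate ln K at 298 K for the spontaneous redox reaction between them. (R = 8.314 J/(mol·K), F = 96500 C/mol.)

E°_cell = +1.92 − (-0.40) = 2.32 V, with n = 2 electrons transferred.
At equilibrium E = 0, so the Nernst equation gives ln K = nFE°/RT = (2)(96500)(2.32)/((8.314)(298)) = 180.73.

ln K = 180.7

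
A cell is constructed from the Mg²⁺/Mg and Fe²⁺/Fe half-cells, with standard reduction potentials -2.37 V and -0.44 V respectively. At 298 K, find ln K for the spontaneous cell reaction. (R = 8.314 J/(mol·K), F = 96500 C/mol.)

ln K = 150.3

E°_cell = -0.44 − (-2.37) = 1.93 V, with n = 2 electrons transferred.
At equilibrium E = 0, so the Nernst equation gives ln K = nFE°/RT = (2)(96500)(1.93)/((8.314)(298)) = 150.34.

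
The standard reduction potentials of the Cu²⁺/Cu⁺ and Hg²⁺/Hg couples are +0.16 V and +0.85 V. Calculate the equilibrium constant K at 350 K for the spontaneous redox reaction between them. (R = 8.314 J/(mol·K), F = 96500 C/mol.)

7.5 × 10^19

E°_cell = +0.85 − (+0.16) = 0.69 V, with n = 2 electrons transferred.
At equilibrium E = 0, so the Nernst equation gives ln K = nFE°/RT = (2)(96500)(0.69)/((8.314)(350)) = 45.76.
K = e^45.76 = 7.5 × 10^19.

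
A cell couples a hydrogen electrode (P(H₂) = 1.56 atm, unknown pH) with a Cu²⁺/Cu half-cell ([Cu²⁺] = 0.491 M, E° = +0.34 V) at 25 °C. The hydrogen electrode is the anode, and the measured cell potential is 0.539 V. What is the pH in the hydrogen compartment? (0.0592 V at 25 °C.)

pH = 3.42

E°_cell = 0.34 V and n = 2.
log Q = n(E° − E)/0.0592 = 2×(0.34 − 0.539)/0.0592 = -6.723.
With Q = [H⁺]^2 / ([Cu²⁺]·P(H₂)), solving for [H⁺] gives log[H⁺] = -3.419, so pH = 3.42.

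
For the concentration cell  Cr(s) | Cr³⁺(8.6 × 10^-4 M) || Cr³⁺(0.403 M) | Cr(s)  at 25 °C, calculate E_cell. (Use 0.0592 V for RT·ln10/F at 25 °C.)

0.053 V

Both half-cells are Cr³⁺/Cr, so E°_cell = 0. The concentrated side is the cathode; the cell reaction moves Cr³⁺ from high to low concentration with n = 3.
Q = [Cr³⁺]_dilute/[Cr³⁺]_conc = 8.6 × 10^-4/0.403 = 0.00213.
E = 0 − (0.0592/3) log Q = −(0.0592/3)(-2.671) = 0.0527 V.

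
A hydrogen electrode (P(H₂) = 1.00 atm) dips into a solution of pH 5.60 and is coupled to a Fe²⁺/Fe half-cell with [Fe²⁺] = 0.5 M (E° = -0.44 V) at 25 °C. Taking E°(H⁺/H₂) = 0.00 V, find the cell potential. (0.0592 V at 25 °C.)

0.12 V

The hydrogen couple is the cathode, so E°_cell = 0.44 V; n = 2.
[H⁺] = 10^(−5.60) = 2.5 × 10^-6 M, and Q = [Fe²⁺]·P(H₂) / [H⁺]^2 = 7.92 × 10^10.
E = E° − (0.0592/2) log Q = 0.44 − (0.0592/2)(10.899) = 0.117 V.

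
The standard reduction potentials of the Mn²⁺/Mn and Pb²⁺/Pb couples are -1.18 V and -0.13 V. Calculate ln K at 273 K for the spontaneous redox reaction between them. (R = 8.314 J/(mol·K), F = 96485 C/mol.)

E°_cell = -0.13 − (-1.18) = 1.05 V, with n = 2 electrons transferred.
At equilibrium E = 0, so the Nernst equation gives ln K = nFE°/RT = (2)(96485)(1.05)/((8.314)(273)) = 89.27.

ln K = 89.3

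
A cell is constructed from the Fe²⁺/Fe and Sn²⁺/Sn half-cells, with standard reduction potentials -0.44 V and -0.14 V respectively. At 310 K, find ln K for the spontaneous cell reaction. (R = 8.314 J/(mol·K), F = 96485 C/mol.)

E°_cell = -0.14 − (-0.44) = 0.30 V, with n = 2 electrons transferred.
At equilibrium E = 0, so the Nernst equation gives ln K = nFE°/RT = (2)(96485)(0.30)/((8.314)(310)) = 22.46.

ln K = 22.5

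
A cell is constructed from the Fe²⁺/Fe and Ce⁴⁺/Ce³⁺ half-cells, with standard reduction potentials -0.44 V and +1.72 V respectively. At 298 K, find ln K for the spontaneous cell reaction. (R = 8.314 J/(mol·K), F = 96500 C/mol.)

ln K = 168.3

E°_cell = +1.72 − (-0.44) = 2.16 V, with n = 2 electrons transferred.
At equilibrium E = 0, so the Nernst equation gives ln K = nFE°/RT = (2)(96500)(2.16)/((8.314)(298)) = 168.26.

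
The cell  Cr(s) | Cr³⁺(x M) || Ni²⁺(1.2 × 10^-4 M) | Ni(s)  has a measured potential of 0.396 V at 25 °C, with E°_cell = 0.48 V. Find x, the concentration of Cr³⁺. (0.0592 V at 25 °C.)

From the Nernst equation, log Q = n(E° − E)/0.0592 = 6(0.48 − 0.396)/0.0592 = 8.514, so Q = 3.26 × 10^8.
With Q = [Cr³⁺]^2/[Ni²⁺]^3 and the known concentrations, [Cr³⁺]^2 in the numerator gives [Cr³⁺] = 0.024 M.

0.024 M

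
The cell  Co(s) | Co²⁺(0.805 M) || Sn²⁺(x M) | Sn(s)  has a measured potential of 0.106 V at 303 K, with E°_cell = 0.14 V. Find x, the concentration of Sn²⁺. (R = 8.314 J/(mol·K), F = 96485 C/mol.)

From the Nernst equation, ln Q = nF(E° − E)/RT = 2×96485×(0.14 − 0.106)/(8.314×303) = 2.604, so Q = 13.5.
With Q = [Co²⁺]/[Sn²⁺] and the known concentrations, [Sn²⁺] in the denominator gives [Sn²⁺] = 0.06 M.

0.06 M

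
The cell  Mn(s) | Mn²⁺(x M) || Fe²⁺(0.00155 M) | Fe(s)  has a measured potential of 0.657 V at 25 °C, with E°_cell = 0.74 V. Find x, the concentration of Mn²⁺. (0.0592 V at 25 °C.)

0.99 M

From the Nernst equation, log Q = n(E° − E)/0.0592 = 2(0.74 − 0.657)/0.0592 = 2.804, so Q = 637.
With Q = [Mn²⁺]/[Fe²⁺] and the known concentrations, [Mn²⁺] in the numerator gives [Mn²⁺] = 0.99 M.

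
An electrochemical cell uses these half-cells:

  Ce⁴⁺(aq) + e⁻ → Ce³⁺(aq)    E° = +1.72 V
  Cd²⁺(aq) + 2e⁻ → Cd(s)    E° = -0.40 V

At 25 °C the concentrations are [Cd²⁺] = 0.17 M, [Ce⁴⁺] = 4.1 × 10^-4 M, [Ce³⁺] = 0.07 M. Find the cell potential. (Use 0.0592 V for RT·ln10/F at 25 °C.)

2.01 V

The Ce⁴⁺/Ce³⁺ couple has the higher reduction potential and acts as the cathode, so E°_cell = +1.72 − (-0.40) = 2.12 V.
Balancing electrons gives n = 2; the reaction quotient is Q = [Cd²⁺]·[Ce³⁺]^2/[Ce⁴⁺]^2 = 4960.
At 25 °C, E = E° − (0.0592/n) log Q = 2.12 − (0.0592/2)(3.695) = 2.120 − 0.109 = 2.011 V.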